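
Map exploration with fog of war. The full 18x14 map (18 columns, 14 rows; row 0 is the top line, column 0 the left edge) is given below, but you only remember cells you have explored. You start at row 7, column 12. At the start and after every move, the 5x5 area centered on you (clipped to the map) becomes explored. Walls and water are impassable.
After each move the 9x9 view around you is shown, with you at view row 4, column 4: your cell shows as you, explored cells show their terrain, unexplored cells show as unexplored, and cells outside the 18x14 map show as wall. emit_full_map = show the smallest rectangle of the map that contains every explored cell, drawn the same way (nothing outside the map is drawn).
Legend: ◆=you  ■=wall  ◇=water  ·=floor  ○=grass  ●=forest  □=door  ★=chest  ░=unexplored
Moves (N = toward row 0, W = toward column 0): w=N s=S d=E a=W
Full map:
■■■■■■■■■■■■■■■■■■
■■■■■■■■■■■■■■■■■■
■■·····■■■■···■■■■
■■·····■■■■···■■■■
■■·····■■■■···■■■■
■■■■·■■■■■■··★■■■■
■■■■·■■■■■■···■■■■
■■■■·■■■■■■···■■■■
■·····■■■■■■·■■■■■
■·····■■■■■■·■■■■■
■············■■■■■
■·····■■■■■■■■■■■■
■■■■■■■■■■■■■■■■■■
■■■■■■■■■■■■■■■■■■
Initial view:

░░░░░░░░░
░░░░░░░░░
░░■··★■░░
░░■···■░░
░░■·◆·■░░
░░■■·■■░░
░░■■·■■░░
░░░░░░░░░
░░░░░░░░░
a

░░░░░░░░░
░░░░░░░░░
░░■■··★■░
░░■■···■░
░░■■◆··■░
░░■■■·■■░
░░■■■·■■░
░░░░░░░░░
░░░░░░░░░

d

░░░░░░░░░
░░░░░░░░░
░■■··★■░░
░■■···■░░
░■■·◆·■░░
░■■■·■■░░
░■■■·■■░░
░░░░░░░░░
░░░░░░░░░

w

░░░░░░░░░
░░░░░░░░░
░░■···■░░
░■■··★■░░
░■■·◆·■░░
░■■···■░░
░■■■·■■░░
░■■■·■■░░
░░░░░░░░░

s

░░░░░░░░░
░░■···■░░
░■■··★■░░
░■■···■░░
░■■·◆·■░░
░■■■·■■░░
░■■■·■■░░
░░░░░░░░░
░░░░░░░░░

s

░░■···■░░
░■■··★■░░
░■■···■░░
░■■···■░░
░■■■◆■■░░
░■■■·■■░░
░░···■■░░
░░░░░░░░░
░░░░░░░░░

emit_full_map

░■···■
■■··★■
■■···■
■■···■
■■■◆■■
■■■·■■
░···■■

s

░■■··★■░░
░■■···■░░
░■■···■░░
░■■■·■■░░
░■■■◆■■░░
░░···■■░░
░░■■■■■░░
░░░░░░░░░
░░░░░░░░░

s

░■■···■░░
░■■···■░░
░■■■·■■░░
░■■■·■■░░
░░··◆■■░░
░░■■■■■░░
░░■■■■■░░
░░░░░░░░░
■■■■■■■■■

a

░░■■···■░
░░■■···■░
░░■■■·■■░
░░■■■·■■░
░░··◆·■■░
░░■■■■■■░
░░■■■■■■░
░░░░░░░░░
■■■■■■■■■

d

░■■···■░░
░■■···■░░
░■■■·■■░░
░■■■·■■░░
░···◆■■░░
░■■■■■■░░
░■■■■■■░░
░░░░░░░░░
■■■■■■■■■

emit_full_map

░■···■
■■··★■
■■···■
■■···■
■■■·■■
■■■·■■
···◆■■
■■■■■■
■■■■■■


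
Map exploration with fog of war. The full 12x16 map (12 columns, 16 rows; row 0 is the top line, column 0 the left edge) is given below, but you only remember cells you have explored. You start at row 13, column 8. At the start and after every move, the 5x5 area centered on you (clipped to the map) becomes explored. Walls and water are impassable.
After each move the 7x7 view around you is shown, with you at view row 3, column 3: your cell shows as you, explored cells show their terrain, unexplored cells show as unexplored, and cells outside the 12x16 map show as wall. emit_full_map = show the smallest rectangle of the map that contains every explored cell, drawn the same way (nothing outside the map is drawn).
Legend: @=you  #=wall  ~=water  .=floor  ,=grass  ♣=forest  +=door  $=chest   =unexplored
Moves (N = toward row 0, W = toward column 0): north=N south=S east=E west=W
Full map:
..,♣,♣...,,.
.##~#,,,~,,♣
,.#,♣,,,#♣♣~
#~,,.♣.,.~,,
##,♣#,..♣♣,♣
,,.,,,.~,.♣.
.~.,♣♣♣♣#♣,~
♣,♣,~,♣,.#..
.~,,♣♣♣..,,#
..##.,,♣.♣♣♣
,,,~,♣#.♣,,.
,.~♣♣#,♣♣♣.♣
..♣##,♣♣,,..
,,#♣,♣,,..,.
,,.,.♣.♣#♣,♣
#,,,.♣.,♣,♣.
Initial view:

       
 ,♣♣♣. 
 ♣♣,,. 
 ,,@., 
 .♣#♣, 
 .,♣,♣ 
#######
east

      #
,♣♣♣.♣#
♣♣,,..#
,,.@,.#
.♣#♣,♣#
.,♣,♣.#
#######

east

     ##
♣♣♣.♣##
♣,,..##
,..@.##
♣#♣,♣##
,♣,♣.##
#######

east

    ###
♣♣.♣###
,,..###
..,@###
#♣,♣###
♣,♣.###
#######

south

♣♣.♣###
,,..###
..,.###
#♣,@###
♣,♣.###
#######
#######

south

,,..###
..,.###
#♣,♣###
♣,♣@###
#######
#######
#######

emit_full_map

,♣♣♣.♣
♣♣,,..
,,..,.
.♣#♣,♣
.,♣,♣@

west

♣,,..##
,..,.##
♣#♣,♣##
,♣,@.##
#######
#######
#######

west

♣♣,,..#
,,..,.#
.♣#♣,♣#
.,♣@♣.#
#######
#######
#######

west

 ♣♣,,..
 ,,..,.
 .♣#♣,♣
 .,@,♣.
#######
#######
#######

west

  ♣♣,,.
 ♣,,..,
 ♣.♣#♣,
 ♣.@♣,♣
#######
#######
#######

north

  ,♣♣♣.
 ,♣♣,,.
 ♣,,..,
 ♣.@#♣,
 ♣.,♣,♣
#######
#######

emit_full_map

 ,♣♣♣.♣
,♣♣,,..
♣,,..,.
♣.@#♣,♣
♣.,♣,♣.

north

       
 #,♣♣♣.
 ,♣♣,,.
 ♣,@..,
 ♣.♣#♣,
 ♣.,♣,♣
#######

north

       
 ♣#.♣, 
 #,♣♣♣.
 ,♣@,,.
 ♣,,..,
 ♣.♣#♣,
 ♣.,♣,♣

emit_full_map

♣#.♣,  
#,♣♣♣.♣
,♣@,,..
♣,,..,.
♣.♣#♣,♣
♣.,♣,♣.


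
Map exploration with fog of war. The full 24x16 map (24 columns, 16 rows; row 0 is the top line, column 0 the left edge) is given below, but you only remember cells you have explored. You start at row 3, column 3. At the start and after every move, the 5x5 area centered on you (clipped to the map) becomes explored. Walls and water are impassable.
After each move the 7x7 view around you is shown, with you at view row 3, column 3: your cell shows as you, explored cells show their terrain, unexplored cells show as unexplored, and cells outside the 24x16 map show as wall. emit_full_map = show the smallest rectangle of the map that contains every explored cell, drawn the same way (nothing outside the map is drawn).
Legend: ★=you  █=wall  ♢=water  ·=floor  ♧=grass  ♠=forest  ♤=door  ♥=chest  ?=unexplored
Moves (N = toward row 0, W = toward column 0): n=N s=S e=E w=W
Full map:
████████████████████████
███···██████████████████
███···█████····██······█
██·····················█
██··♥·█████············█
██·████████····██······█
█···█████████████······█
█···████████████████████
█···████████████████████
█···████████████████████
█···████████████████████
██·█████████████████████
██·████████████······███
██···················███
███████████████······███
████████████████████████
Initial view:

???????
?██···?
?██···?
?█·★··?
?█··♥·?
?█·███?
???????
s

?██···?
?██···?
?█····?
?█·★♥·?
?█·███?
?···██?
???????

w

█?██···
████···
███····
███★·♥·
███·███
██···██
█??????

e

?██···?
███···?
██····?
██·★♥·?
██·███?
█···██?
???????

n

???????
?██···?
███···?
██·★··?
██··♥·?
██·███?
█···██?

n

███████
?█████?
?██···?
███★··?
██····?
██··♥·?
██·███?

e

███████
██████?
██···█?
██·★·█?
█·····?
█··♥·█?
█·███??

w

███████
?██████
?██···█
███★··█
██·····
██··♥·█
██·███?

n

███████
███████
?██████
?██★··█
███···█
██·····
██··♥·█

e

███████
███████
██████?
██·★·█?
██···█?
█·····?
█··♥·█?

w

███████
███████
?██████
?██★··█
███···█
██·····
██··♥·█

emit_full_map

?██████
?██★··█
███···█
██·····
██··♥·█
██·███?
█···██?

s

███████
?██████
?██···█
███★··█
██·····
██··♥·█
██·███?


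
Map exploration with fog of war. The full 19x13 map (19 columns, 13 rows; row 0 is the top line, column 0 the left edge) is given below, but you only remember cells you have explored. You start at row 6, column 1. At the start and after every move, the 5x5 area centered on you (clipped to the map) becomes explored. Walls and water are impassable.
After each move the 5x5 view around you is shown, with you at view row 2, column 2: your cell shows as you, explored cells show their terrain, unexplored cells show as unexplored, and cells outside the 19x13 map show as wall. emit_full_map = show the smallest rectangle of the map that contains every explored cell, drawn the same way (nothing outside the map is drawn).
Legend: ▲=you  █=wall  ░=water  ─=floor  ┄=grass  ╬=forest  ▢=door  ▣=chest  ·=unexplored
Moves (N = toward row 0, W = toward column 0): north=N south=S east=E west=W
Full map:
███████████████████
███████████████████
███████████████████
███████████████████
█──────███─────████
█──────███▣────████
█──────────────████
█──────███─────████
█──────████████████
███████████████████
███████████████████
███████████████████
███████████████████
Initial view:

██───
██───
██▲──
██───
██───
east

█────
█────
█─▲──
█────
█────

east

─────
─────
──▲──
─────
─────

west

█────
█────
█─▲──
█────
█────

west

██───
██───
██▲──
██───
██───


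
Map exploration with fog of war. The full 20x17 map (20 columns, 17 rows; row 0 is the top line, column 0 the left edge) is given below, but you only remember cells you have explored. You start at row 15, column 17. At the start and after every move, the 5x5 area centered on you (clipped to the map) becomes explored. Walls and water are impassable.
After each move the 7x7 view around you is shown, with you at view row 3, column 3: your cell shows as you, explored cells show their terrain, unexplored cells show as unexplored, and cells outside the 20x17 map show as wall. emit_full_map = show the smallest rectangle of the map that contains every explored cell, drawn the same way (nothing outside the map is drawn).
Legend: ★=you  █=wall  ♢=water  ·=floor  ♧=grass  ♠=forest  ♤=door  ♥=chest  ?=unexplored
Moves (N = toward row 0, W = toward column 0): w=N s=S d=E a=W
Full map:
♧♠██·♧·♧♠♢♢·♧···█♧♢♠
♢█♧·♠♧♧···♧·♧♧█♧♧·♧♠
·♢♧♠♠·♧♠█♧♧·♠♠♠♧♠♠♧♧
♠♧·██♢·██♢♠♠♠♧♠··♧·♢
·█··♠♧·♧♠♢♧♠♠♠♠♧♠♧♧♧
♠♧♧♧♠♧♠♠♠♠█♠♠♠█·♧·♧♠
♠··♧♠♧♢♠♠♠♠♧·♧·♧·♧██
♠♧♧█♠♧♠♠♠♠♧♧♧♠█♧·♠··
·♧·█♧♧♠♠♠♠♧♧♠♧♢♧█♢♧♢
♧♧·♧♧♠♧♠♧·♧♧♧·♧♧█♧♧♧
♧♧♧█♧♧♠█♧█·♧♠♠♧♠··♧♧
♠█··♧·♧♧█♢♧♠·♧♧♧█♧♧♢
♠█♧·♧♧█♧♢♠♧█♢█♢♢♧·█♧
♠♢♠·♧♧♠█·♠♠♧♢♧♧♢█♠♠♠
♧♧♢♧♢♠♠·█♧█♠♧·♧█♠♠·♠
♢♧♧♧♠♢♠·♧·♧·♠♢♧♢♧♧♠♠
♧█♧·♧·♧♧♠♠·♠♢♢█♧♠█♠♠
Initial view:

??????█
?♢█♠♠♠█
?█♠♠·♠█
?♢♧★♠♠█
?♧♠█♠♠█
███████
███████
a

???????
?♧♢█♠♠♠
?♧█♠♠·♠
?♧♢★♧♠♠
?█♧♠█♠♠
███████
███████

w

???????
?♢♢♧·█?
?♧♢█♠♠♠
?♧█★♠·♠
?♧♢♧♧♠♠
?█♧♠█♠♠
███████

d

??????█
♢♢♧·█♧█
♧♢█♠♠♠█
♧█♠★·♠█
♧♢♧♧♠♠█
█♧♠█♠♠█
███████

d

?????██
♢♧·█♧██
♢█♠♠♠██
█♠♠★♠██
♢♧♧♠♠██
♧♠█♠♠██
███████

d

????███
♧·█♧███
█♠♠♠███
♠♠·★███
♧♧♠♠███
♠█♠♠███
███████

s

♧·█♧███
█♠♠♠███
♠♠·♠███
♧♧♠★███
♠█♠♠███
███████
███████

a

♢♧·█♧██
♢█♠♠♠██
█♠♠·♠██
♢♧♧★♠██
♧♠█♠♠██
███████
███████

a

♢♢♧·█♧█
♧♢█♠♠♠█
♧█♠♠·♠█
♧♢♧★♠♠█
█♧♠█♠♠█
███████
███████

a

?♢♢♧·█♧
?♧♢█♠♠♠
?♧█♠♠·♠
?♧♢★♧♠♠
?█♧♠█♠♠
███████
███████

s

?♧♢█♠♠♠
?♧█♠♠·♠
?♧♢♧♧♠♠
?█♧★█♠♠
███████
███████
███████

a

??♧♢█♠♠
?·♧█♠♠·
?♢♧♢♧♧♠
?♢█★♠█♠
███████
███████
███████

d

?♧♢█♠♠♠
·♧█♠♠·♠
♢♧♢♧♧♠♠
♢█♧★█♠♠
███████
███████
███████

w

?♢♢♧·█♧
?♧♢█♠♠♠
·♧█♠♠·♠
♢♧♢★♧♠♠
♢█♧♠█♠♠
███████
███████

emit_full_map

?♢♢♧·█♧
?♧♢█♠♠♠
·♧█♠♠·♠
♢♧♢★♧♠♠
♢█♧♠█♠♠

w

???????
?♢♢♧·█♧
?♧♢█♠♠♠
·♧█★♠·♠
♢♧♢♧♧♠♠
♢█♧♠█♠♠
███████

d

??????█
♢♢♧·█♧█
♧♢█♠♠♠█
♧█♠★·♠█
♧♢♧♧♠♠█
█♧♠█♠♠█
███████

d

?????██
♢♧·█♧██
♢█♠♠♠██
█♠♠★♠██
♢♧♧♠♠██
♧♠█♠♠██
███████

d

????███
♧·█♧███
█♠♠♠███
♠♠·★███
♧♧♠♠███
♠█♠♠███
███████

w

????███
?♧♧♢███
♧·█♧███
█♠♠★███
♠♠·♠███
♧♧♠♠███
♠█♠♠███

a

?????██
?█♧♧♢██
♢♧·█♧██
♢█♠★♠██
█♠♠·♠██
♢♧♧♠♠██
♧♠█♠♠██

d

????███
█♧♧♢███
♧·█♧███
█♠♠★███
♠♠·♠███
♧♧♠♠███
♠█♠♠███

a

?????██
?█♧♧♢██
♢♧·█♧██
♢█♠★♠██
█♠♠·♠██
♢♧♧♠♠██
♧♠█♠♠██

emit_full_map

???█♧♧♢
?♢♢♧·█♧
?♧♢█♠★♠
·♧█♠♠·♠
♢♧♢♧♧♠♠
♢█♧♠█♠♠

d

????███
█♧♧♢███
♧·█♧███
█♠♠★███
♠♠·♠███
♧♧♠♠███
♠█♠♠███

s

█♧♧♢███
♧·█♧███
█♠♠♠███
♠♠·★███
♧♧♠♠███
♠█♠♠███
███████


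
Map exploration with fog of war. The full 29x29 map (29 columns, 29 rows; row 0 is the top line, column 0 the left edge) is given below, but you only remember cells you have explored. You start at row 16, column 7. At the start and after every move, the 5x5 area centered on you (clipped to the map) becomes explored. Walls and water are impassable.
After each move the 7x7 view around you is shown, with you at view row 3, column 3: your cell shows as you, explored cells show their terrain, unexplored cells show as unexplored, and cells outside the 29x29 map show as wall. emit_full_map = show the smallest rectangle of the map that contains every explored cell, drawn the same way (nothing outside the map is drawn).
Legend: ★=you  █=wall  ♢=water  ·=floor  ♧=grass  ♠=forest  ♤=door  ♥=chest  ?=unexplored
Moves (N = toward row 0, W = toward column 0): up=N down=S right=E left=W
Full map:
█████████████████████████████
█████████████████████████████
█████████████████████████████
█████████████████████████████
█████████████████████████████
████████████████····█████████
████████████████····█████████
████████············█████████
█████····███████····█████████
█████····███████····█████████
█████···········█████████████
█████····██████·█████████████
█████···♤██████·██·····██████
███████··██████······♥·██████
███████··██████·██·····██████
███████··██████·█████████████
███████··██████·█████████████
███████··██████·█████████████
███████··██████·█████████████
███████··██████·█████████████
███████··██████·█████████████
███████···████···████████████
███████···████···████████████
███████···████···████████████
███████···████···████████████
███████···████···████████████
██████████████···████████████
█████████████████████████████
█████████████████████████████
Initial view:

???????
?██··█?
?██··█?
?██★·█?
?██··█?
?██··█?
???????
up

???????
?██··█?
?██··█?
?██★·█?
?██··█?
?██··█?
?██··█?

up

???????
?···♤█?
?██··█?
?██★·█?
?██··█?
?██··█?
?██··█?

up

???????
?····█?
?···♤█?
?██★·█?
?██··█?
?██··█?
?██··█?

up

???????
?·····?
?····█?
?··★♤█?
?██··█?
?██··█?
?██··█?

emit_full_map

·····
····█
··★♤█
██··█
██··█
██··█
██··█
██··█
██··█

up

???????
?····█?
?·····?
?··★·█?
?···♤█?
?██··█?
?██··█?

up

???????
?····█?
?····█?
?··★··?
?····█?
?···♤█?
?██··█?

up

???????
?███··?
?····█?
?··★·█?
?·····?
?····█?
?···♤█?

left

???????
?████··
?█····█
?█·★··█
?█·····
?█····█
??···♤█

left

???????
?█████·
?██····
?██★···
?██····
?██····
???···♤

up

???????
?█████?
?█████·
?██★···
?██····
?██····
?██····

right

???????
██████?
█████··
██·★··█
██····█
██·····
██····█

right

???????
██████?
████··?
█··★·█?
█····█?
█·····?
█····█?

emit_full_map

███████
█████··
██··★·█
██····█
██·····
██····█
??···♤█
??██··█
??██··█
??██··█
??██··█
??██··█
??██··█

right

???????
██████?
███···?
···★██?
····██?
······?
····█??

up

???????
?█████?
██████?
███★··?
····██?
····██?
······?

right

???????
██████?
██████?
██·★··?
···███?
···███?
·····??

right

???????
██████?
██████?
█··★··?
··████?
··████?
····???

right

???????
██████?
██████?
···★··?
·█████?
·█████?
···????

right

???????
██████?
██████?
···★··?
██████?
██████?
··?????

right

???????
██████?
██████?
···★··?
██████?
██████?
·??????

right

???????
█████·?
█████·?
···★··?
█████·?
█████·?
???????

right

???????
████··?
████··?
···★··?
████··?
████··?
???????

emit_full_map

???██████████··
█████████████··
█████·······★··
██····███████··
██····███████··
██······???????
██····█????????
??···♤█????????
??██··█????????
??██··█????????
??██··█????????
??██··█????????
??██··█????????
??██··█????????

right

???????
███···?
███···?
···★··?
███···?
███···?
???????

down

███···?
███···?
······?
███★··?
███···?
?··███?
???????

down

███···?
······?
███···?
███★··?
?··███?
?█·███?
???????

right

██···??
······?
██····?
██·★··?
··████?
█·████?
???????

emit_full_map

???██████████···?
█████████████···?
█████············
██····███████····
██····███████·★··
██······???··████
██····█????█·████
??···♤█??????????
??██··█??????????
??██··█??????????
??██··█??????????
??██··█??????????
??██··█??????????
??██··█??????????

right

█···???
·····█?
█····█?
█··★·█?
·█████?
·█████?
???????

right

···????
····██?
····██?
···★██?
██████?
██████?
???????

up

···????
····██?
····██?
···★██?
····██?
██████?
██████?

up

???????
····██?
····██?
···★██?
····██?
····██?
██████?

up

???????
?█████?
····██?
···★██?
····██?
····██?
····██?

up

???????
?█████?
?█████?
···★██?
····██?
····██?
····██?

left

???????
?██████
?██████
█··★·██
█····██
·····██
█····██

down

?██████
?██████
█····██
█··★·██
·····██
█····██
█····██

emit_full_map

?????????????██████
?????????????██████
???██████████····██
█████████████··★·██
█████············██
██····███████····██
██····███████····██
██······???··██████
██····█????█·██████
??···♤█????????????
??██··█????????????
??██··█????????????
??██··█????????????
??██··█????????????
??██··█????????????
??██··█????????????

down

?██████
█····██
█····██
···★·██
█····██
█····██
·██████

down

█····██
█····██
·····██
█··★·██
█····██
·██████
·██████

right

····██?
····██?
····██?
···★██?
····██?
██████?
██████?

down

····██?
····██?
····██?
···★██?
██████?
██████?
???????

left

█····██
·····██
█····██
█··★·██
·██████
·██████
???????

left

██····█
······█
██····█
██·★··█
··█████
█·█████
???????

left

███····
·······
███····
███★···
?··████
?█·████
???????

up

███····
███····
·······
███★···
███····
?··████
?█·████

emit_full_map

?????????????██████
?????????????██████
???██████████····██
█████████████····██
█████············██
██····███████★···██
██····███████····██
██······???··██████
██····█????█·██████
??···♤█????????????
??██··█????????????
??██··█????????????
??██··█????????????
??██··█????????????
??██··█????????????
??██··█????????????

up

???████
███····
███····
···★···
███····
███····
?··████

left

????███
████···
████···
···★···
████···
████···
??··███

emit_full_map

?????????????██████
?????????????██████
???██████████····██
█████████████····██
█████·······★····██
██····███████····██
██····███████····██
██······???··██████
██····█????█·██████
??···♤█????????????
??██··█????????????
??██··█????????????
??██··█????????????
??██··█????????????
??██··█????????????
??██··█????????????


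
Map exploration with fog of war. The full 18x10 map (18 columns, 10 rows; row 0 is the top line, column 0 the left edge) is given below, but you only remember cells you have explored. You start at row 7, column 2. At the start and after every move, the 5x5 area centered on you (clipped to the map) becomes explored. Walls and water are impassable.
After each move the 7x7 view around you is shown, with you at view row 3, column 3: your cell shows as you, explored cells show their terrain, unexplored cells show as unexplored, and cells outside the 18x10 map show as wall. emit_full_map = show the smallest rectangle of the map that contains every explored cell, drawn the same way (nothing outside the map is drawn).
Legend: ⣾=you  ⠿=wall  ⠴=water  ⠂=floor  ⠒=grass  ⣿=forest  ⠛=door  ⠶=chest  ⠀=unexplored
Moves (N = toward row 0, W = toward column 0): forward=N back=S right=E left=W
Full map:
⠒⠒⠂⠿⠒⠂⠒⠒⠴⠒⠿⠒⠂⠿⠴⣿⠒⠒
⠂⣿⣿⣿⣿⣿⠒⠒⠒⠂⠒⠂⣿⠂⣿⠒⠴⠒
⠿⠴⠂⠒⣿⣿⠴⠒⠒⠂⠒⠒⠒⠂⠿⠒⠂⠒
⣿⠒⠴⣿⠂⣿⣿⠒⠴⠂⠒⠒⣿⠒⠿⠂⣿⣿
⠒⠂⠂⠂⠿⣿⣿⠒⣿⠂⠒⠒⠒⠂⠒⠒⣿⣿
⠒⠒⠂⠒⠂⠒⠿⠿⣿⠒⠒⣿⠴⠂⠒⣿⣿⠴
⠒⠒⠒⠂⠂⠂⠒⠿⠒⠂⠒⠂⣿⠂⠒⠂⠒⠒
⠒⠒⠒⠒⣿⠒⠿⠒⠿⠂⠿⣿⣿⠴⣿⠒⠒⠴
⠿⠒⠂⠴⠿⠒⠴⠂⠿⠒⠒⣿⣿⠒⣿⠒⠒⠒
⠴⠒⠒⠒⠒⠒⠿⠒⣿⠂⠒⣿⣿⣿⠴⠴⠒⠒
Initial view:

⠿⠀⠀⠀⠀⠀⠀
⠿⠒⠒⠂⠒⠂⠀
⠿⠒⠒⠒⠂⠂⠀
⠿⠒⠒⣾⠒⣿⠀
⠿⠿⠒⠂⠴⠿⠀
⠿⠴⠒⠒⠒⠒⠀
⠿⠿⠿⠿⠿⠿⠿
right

⠀⠀⠀⠀⠀⠀⠀
⠒⠒⠂⠒⠂⠒⠀
⠒⠒⠒⠂⠂⠂⠀
⠒⠒⠒⣾⣿⠒⠀
⠿⠒⠂⠴⠿⠒⠀
⠴⠒⠒⠒⠒⠒⠀
⠿⠿⠿⠿⠿⠿⠿

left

⠿⠀⠀⠀⠀⠀⠀
⠿⠒⠒⠂⠒⠂⠒
⠿⠒⠒⠒⠂⠂⠂
⠿⠒⠒⣾⠒⣿⠒
⠿⠿⠒⠂⠴⠿⠒
⠿⠴⠒⠒⠒⠒⠒
⠿⠿⠿⠿⠿⠿⠿

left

⠿⠿⠀⠀⠀⠀⠀
⠿⠿⠒⠒⠂⠒⠂
⠿⠿⠒⠒⠒⠂⠂
⠿⠿⠒⣾⠒⠒⣿
⠿⠿⠿⠒⠂⠴⠿
⠿⠿⠴⠒⠒⠒⠒
⠿⠿⠿⠿⠿⠿⠿

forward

⠿⠿⠀⠀⠀⠀⠀
⠿⠿⠒⠂⠂⠂⠀
⠿⠿⠒⠒⠂⠒⠂
⠿⠿⠒⣾⠒⠂⠂
⠿⠿⠒⠒⠒⠒⣿
⠿⠿⠿⠒⠂⠴⠿
⠿⠿⠴⠒⠒⠒⠒

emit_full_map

⠒⠂⠂⠂⠀⠀
⠒⠒⠂⠒⠂⠒
⠒⣾⠒⠂⠂⠂
⠒⠒⠒⠒⣿⠒
⠿⠒⠂⠴⠿⠒
⠴⠒⠒⠒⠒⠒

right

⠿⠀⠀⠀⠀⠀⠀
⠿⠒⠂⠂⠂⠿⠀
⠿⠒⠒⠂⠒⠂⠒
⠿⠒⠒⣾⠂⠂⠂
⠿⠒⠒⠒⠒⣿⠒
⠿⠿⠒⠂⠴⠿⠒
⠿⠴⠒⠒⠒⠒⠒

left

⠿⠿⠀⠀⠀⠀⠀
⠿⠿⠒⠂⠂⠂⠿
⠿⠿⠒⠒⠂⠒⠂
⠿⠿⠒⣾⠒⠂⠂
⠿⠿⠒⠒⠒⠒⣿
⠿⠿⠿⠒⠂⠴⠿
⠿⠿⠴⠒⠒⠒⠒

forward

⠿⠿⠀⠀⠀⠀⠀
⠿⠿⣿⠒⠴⣿⠀
⠿⠿⠒⠂⠂⠂⠿
⠿⠿⠒⣾⠂⠒⠂
⠿⠿⠒⠒⠒⠂⠂
⠿⠿⠒⠒⠒⠒⣿
⠿⠿⠿⠒⠂⠴⠿

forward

⠿⠿⠀⠀⠀⠀⠀
⠿⠿⠿⠴⠂⠒⠀
⠿⠿⣿⠒⠴⣿⠀
⠿⠿⠒⣾⠂⠂⠿
⠿⠿⠒⠒⠂⠒⠂
⠿⠿⠒⠒⠒⠂⠂
⠿⠿⠒⠒⠒⠒⣿

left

⠿⠿⠿⠀⠀⠀⠀
⠿⠿⠿⠿⠴⠂⠒
⠿⠿⠿⣿⠒⠴⣿
⠿⠿⠿⣾⠂⠂⠂
⠿⠿⠿⠒⠒⠂⠒
⠿⠿⠿⠒⠒⠒⠂
⠿⠿⠿⠒⠒⠒⠒

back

⠿⠿⠿⠿⠴⠂⠒
⠿⠿⠿⣿⠒⠴⣿
⠿⠿⠿⠒⠂⠂⠂
⠿⠿⠿⣾⠒⠂⠒
⠿⠿⠿⠒⠒⠒⠂
⠿⠿⠿⠒⠒⠒⠒
⠿⠿⠿⠿⠒⠂⠴

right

⠿⠿⠿⠴⠂⠒⠀
⠿⠿⣿⠒⠴⣿⠀
⠿⠿⠒⠂⠂⠂⠿
⠿⠿⠒⣾⠂⠒⠂
⠿⠿⠒⠒⠒⠂⠂
⠿⠿⠒⠒⠒⠒⣿
⠿⠿⠿⠒⠂⠴⠿

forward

⠿⠿⠀⠀⠀⠀⠀
⠿⠿⠿⠴⠂⠒⠀
⠿⠿⣿⠒⠴⣿⠀
⠿⠿⠒⣾⠂⠂⠿
⠿⠿⠒⠒⠂⠒⠂
⠿⠿⠒⠒⠒⠂⠂
⠿⠿⠒⠒⠒⠒⣿

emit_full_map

⠿⠴⠂⠒⠀⠀
⣿⠒⠴⣿⠀⠀
⠒⣾⠂⠂⠿⠀
⠒⠒⠂⠒⠂⠒
⠒⠒⠒⠂⠂⠂
⠒⠒⠒⠒⣿⠒
⠿⠒⠂⠴⠿⠒
⠴⠒⠒⠒⠒⠒


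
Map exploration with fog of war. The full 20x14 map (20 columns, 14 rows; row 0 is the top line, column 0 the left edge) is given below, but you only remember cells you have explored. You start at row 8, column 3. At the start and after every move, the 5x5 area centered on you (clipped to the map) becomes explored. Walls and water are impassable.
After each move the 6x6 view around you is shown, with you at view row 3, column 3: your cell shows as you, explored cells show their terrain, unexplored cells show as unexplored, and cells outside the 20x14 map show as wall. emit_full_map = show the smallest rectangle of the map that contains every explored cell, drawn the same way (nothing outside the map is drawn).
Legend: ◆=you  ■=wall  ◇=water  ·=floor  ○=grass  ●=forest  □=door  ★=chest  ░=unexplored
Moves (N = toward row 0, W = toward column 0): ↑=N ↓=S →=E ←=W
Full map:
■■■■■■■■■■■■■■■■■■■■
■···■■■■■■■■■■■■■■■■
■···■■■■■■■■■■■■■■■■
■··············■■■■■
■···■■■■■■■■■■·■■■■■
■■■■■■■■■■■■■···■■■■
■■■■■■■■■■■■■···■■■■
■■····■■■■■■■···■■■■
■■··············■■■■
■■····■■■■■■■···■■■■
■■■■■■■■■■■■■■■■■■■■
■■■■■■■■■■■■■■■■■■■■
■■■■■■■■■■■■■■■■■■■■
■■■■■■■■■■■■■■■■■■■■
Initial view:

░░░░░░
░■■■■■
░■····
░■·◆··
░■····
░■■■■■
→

░░░░░░
■■■■■■
■····■
■··◆··
■····■
■■■■■■

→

░░░░░░
■■■■■■
····■■
···◆··
····■■
■■■■■■

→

░░░░░░
■■■■■■
···■■■
···◆··
···■■■
■■■■■■

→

░░░░░░
■■■■■■
··■■■■
···◆··
··■■■■
■■■■■■

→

░░░░░░
■■■■■■
·■■■■■
···◆··
·■■■■■
■■■■■■

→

░░░░░░
■■■■■■
■■■■■■
···◆··
■■■■■■
■■■■■■

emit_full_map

■■■■■■■■■■■
■····■■■■■■
■·······◆··
■····■■■■■■
■■■■■■■■■■■

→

░░░░░░
■■■■■■
■■■■■■
···◆··
■■■■■■
■■■■■■

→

░░░░░░
■■■■■·
■■■■■·
···◆··
■■■■■·
■■■■■■


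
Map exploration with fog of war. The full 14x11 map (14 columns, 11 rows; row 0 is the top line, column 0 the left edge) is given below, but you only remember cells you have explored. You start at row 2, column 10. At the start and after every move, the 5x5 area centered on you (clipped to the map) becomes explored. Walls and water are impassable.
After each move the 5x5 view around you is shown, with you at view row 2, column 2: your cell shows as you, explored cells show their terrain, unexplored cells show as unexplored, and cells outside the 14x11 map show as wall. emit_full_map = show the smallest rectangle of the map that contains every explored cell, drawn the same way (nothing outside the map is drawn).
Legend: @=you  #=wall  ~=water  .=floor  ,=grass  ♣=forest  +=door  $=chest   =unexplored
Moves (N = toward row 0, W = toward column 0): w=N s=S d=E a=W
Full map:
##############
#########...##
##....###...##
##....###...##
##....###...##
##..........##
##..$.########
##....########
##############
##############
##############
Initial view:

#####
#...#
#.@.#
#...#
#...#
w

#####
#####
#.@.#
#...#
#...#

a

#####
#####
##@..
##...
##...

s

#####
##...
##@..
##...
##...

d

#####
#...#
#.@.#
#...#
#...#

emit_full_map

######
##...#
##.@.#
##...#
##...#

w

#####
#####
#.@.#
#...#
#...#

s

#####
#...#
#.@.#
#...#
#...#

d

#####
...##
..@##
...##
...##

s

...##
...##
..@##
...##
...##

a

#...#
#...#
#.@.#
#...#
....#

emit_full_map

#######
##...##
##...##
##.@.##
##...##
 ....##

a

##...
##...
##@..
##...
.....

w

#####
##...
##@..
##...
##...

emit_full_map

#######
##...##
##@..##
##...##
##...##
.....##


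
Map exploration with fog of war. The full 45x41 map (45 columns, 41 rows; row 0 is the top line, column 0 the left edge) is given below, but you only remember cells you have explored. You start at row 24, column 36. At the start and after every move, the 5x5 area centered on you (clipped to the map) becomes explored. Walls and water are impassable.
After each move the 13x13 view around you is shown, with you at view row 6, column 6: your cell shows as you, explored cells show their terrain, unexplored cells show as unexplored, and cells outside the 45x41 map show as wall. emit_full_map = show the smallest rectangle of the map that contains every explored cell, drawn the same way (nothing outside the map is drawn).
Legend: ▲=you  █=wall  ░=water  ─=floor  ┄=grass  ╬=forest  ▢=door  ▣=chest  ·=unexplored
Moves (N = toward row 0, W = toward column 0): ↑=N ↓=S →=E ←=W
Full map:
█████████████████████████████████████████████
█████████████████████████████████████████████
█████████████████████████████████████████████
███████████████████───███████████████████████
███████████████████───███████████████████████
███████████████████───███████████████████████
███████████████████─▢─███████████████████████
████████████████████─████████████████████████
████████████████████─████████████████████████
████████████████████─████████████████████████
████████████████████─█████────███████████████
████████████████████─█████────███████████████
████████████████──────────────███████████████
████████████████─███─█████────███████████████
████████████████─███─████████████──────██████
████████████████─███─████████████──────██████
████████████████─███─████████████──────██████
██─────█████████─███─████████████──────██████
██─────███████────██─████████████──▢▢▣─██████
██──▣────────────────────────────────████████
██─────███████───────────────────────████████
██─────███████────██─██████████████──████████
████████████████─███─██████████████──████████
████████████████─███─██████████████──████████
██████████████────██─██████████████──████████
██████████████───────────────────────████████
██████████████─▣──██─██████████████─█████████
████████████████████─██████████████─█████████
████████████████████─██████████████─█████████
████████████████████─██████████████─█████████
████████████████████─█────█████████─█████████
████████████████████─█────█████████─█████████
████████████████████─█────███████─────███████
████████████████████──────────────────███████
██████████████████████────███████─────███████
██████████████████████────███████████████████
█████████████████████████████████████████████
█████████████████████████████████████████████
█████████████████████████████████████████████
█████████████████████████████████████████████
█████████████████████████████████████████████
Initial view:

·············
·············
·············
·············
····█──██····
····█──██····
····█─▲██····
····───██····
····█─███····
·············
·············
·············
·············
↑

·············
·············
·············
·············
····█──██····
····█──██····
····█─▲██····
····█──██····
····───██····
····█─███····
·············
·············
·············

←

·············
·············
·············
·············
····██──██···
····██──██···
····██▲─██···
····██──██···
····────██···
·····█─███···
·············
·············
·············

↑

·············
·············
·············
·············
····────█····
····██──██···
····██▲─██···
····██──██···
····██──██···
····────██···
·····█─███···
·············
·············

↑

·············
·············
·············
·············
····────█····
····────█····
····██▲─██···
····██──██···
····██──██···
····██──██···
····────██···
·····█─███···
·············

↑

·············
·············
·············
·············
····──▢▢▣····
····────█····
····──▲─█····
····██──██···
····██──██···
····██──██···
····██──██···
····────██···
·····█─███···

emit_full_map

──▢▢▣·
────█·
──▲─█·
██──██
██──██
██──██
██──██
────██
·█─███

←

·············
·············
·············
·············
····█──▢▢▣···
····─────█···
····──▲──█···
····███──██··
····███──██··
·····██──██··
·····██──██··
·····────██··
······█─███··

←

·············
·············
·············
·············
····██──▢▢▣··
····──────█··
····──▲───█··
····████──██·
····████──██·
······██──██·
······██──██·
······────██·
·······█─███·

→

·············
·············
·············
·············
···██──▢▢▣···
···──────█···
···───▲──█···
···████──██··
···████──██··
·····██──██··
·····██──██··
·····────██··
······█─███··

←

·············
·············
·············
·············
····██──▢▢▣··
····──────█··
····──▲───█··
····████──██·
····████──██·
······██──██·
······██──██·
······────██·
·······█─███·

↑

·············
·············
·············
·············
····██───····
····██──▢▢▣··
····──▲───█··
····──────█··
····████──██·
····████──██·
······██──██·
······██──██·
······────██·

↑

·············
·············
·············
·············
····██───····
····██───····
····██▲─▢▢▣··
····──────█··
····──────█··
····████──██·
····████──██·
······██──██·
······██──██·

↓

·············
·············
·············
····██───····
····██───····
····██──▢▢▣··
····──▲───█··
····──────█··
····████──██·
····████──██·
······██──██·
······██──██·
······────██·

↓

·············
·············
····██───····
····██───····
····██──▢▢▣··
····──────█··
····──▲───█··
····████──██·
····████──██·
······██──██·
······██──██·
······────██·
·······█─███·

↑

·············
·············
·············
····██───····
····██───····
····██──▢▢▣··
····──▲───█··
····──────█··
····████──██·
····████──██·
······██──██·
······██──██·
······────██·

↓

·············
·············
····██───····
····██───····
····██──▢▢▣··
····──────█··
····──▲───█··
····████──██·
····████──██·
······██──██·
······██──██·
······────██·
·······█─███·

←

·············
·············
·····██───···
·····██───···
····███──▢▢▣·
····───────█·
····──▲────█·
····█████──██
····█████──██
·······██──██
·······██──██
·······────██
········█─███

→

·············
·············
····██───····
····██───····
···███──▢▢▣··
···───────█··
···───▲───█··
···█████──██·
···█████──██·
······██──██·
······██──██·
······────██·
·······█─███·

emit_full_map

·██───···
·██───···
███──▢▢▣·
───────█·
───▲───█·
█████──██
█████──██
···██──██
···██──██
···────██
····█─███
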